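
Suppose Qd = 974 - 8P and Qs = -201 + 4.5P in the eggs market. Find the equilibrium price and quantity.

Set Qd = Qs: 974 - 8P = -201 + 4.5P.
1175 = 12.5P, so P* = 94.
Q* = 974 − 8(94) = 222.

P* = 94, Q* = 222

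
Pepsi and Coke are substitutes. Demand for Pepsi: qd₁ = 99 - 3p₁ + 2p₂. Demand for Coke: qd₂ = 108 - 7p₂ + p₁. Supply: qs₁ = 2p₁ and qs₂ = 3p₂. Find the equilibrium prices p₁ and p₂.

Market 1: 99 - 3p₁ + 2p₂ = 2p₁ → 5p₁ - 2p₂ = 99.
Market 2: 10p₂ - p₁ = 108.
Eliminating p₂: 10×(1) + 2×(2) gives 48p₁ = 1206, so p₁ = 25.125.
Back-substitute into (2): p₂ = (108 + 1×25.125) / 10 = 13.3125.

p₁ = 25.125, p₂ = 13.3125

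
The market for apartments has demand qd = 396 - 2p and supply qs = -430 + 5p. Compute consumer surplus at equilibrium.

Consumer surplus = 6400

Equilibrium: 396 - 2p = -430 + 5p gives p* = 118, q* = 160.
Demand choke price (qd = 0): p = 198.
CS = ½(198 − 118)(160) = 6400.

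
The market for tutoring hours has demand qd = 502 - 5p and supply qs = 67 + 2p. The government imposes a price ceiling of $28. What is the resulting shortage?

Shortage = 239

Equilibrium price would be p* = 435/7, so the ceiling at 28 binds.
At p = 28: qd = 502 − 5(28) = 362, qs = 67 + 2(28) = 123.
Shortage = 362 − 123 = 239.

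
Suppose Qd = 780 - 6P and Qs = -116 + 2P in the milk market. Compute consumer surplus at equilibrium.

Equilibrium: 780 - 6P = -116 + 2P gives P* = 112, Q* = 108.
Demand choke price (Qd = 0): P = 130.
CS = ½(130 − 112)(108) = 972.

Consumer surplus = 972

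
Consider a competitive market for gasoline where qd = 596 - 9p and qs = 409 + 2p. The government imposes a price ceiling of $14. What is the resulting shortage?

Equilibrium price would be p* = 17, so the ceiling at 14 binds.
At p = 14: qd = 596 − 9(14) = 470, qs = 409 + 2(14) = 437.
Shortage = 470 − 437 = 33.

Shortage = 33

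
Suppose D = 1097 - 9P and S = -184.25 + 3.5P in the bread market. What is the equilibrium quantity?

Set D = S: 1097 - 9P = -184.25 + 3.5P.
1281.25 = 12.5P, so P* = 102.5.
Q* = 1097 − 9(102.5) = 174.5.

Q* = 174.5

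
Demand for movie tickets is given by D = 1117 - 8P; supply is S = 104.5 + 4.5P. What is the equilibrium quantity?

Set D = S: 1117 - 8P = 104.5 + 4.5P.
1012.5 = 12.5P, so P* = 81.
Q* = 1117 − 8(81) = 469.

Q* = 469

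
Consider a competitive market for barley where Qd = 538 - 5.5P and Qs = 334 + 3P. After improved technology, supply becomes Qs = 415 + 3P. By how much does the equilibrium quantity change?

ΔQ = 891/17

Original equilibrium: P* = 24, Q* = 406.
New equilibrium: 538 - 5.5P = 415 + 3P, so 123 = 8.5P and P' = 246/17; Q' = 538 − 5.5(246/17) = 7793/17.
Change in quantity: 7793/17 − 406 = 891/17.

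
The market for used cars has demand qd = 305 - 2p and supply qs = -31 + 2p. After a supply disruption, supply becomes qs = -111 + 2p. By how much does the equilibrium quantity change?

Δq = -40

Original equilibrium: p* = 84, q* = 137.
New equilibrium: 305 - 2p = -111 + 2p, so 416 = 4p and p' = 104; q' = 305 − 2(104) = 97.
Change in quantity: 97 − 137 = -40.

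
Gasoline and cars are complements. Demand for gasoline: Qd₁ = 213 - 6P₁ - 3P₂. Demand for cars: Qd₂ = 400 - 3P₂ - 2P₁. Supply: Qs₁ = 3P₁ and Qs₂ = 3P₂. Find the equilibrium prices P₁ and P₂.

P₁ = 1.625, P₂ = 66.125

Market 1: 213 - 6P₁ - 3P₂ = 3P₁ → 9P₁ + 3P₂ = 213.
Market 2: 6P₂ + 2P₁ = 400.
Eliminating P₂: 6×(1) − 3×(2) gives 48P₁ = 78, so P₁ = 1.625.
Back-substitute into (2): P₂ = (400 − 2×1.625) / 6 = 66.125.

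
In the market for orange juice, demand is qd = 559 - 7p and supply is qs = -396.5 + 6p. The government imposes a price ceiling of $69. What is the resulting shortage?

Shortage = 58.5

Equilibrium price would be p* = 73.5, so the ceiling at 69 binds.
At p = 69: qd = 559 − 7(69) = 76, qs = -396.5 + 6(69) = 17.5.
Shortage = 76 − 17.5 = 58.5.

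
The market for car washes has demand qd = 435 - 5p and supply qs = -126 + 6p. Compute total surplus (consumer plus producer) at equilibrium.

Total surplus = 5940

Equilibrium: 435 - 5p = -126 + 6p gives p* = 51, q* = 180.
Demand choke price: p = 87; supply starts at p = 21.
CS = ½(87 − 51)(180) = 3240; PS = ½(51 − 21)(180) = 2700.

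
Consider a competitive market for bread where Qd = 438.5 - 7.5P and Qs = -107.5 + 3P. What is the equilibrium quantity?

Set Qd = Qs: 438.5 - 7.5P = -107.5 + 3P.
546 = 10.5P, so P* = 52.
Q* = 438.5 − 7.5(52) = 48.5.

Q* = 48.5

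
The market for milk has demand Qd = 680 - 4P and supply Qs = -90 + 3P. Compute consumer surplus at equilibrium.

Equilibrium: 680 - 4P = -90 + 3P gives P* = 110, Q* = 240.
Demand choke price (Qd = 0): P = 170.
CS = ½(170 − 110)(240) = 7200.

Consumer surplus = 7200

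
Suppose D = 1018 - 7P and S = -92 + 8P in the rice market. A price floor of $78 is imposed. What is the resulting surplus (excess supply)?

Equilibrium price would be P* = 74, so the floor at 78 binds.
At P = 78: D = 472, S = 532.
Surplus = 532 − 472 = 60.

Surplus = 60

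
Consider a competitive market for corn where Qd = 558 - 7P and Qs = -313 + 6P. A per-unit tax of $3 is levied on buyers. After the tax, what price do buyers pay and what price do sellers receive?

Pre-tax equilibrium: P* = 67, Q* = 89.
Tax on buyers shifts demand to Qd = 558 − 7(P + 3) = 537 - 7P.
537 - 7P = -313 + 6P gives seller price Ps = 850/13; buyers pay Pb = 850/13 + 3 = 889/13.
New quantity: Q = 558 − 7(889/13) = 1031/13.

Buyers pay 889/13, sellers receive 850/13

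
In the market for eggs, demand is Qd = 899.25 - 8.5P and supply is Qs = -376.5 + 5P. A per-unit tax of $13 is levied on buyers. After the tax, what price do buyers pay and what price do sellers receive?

Buyers pay 5363/54, sellers receive 4661/54

Pre-tax equilibrium: P* = 94.5, Q* = 96.
Tax on buyers shifts demand to Qd = 899.25 − 8.5(P + 13) = 788.75 - 8.5P.
788.75 - 8.5P = -376.5 + 5P gives seller price Ps = 4661/54; buyers pay Pb = 4661/54 + 13 = 5363/54.
New quantity: Q = 899.25 − 8.5(5363/54) = 1487/27.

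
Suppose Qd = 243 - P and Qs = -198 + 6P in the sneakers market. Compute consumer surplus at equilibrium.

Consumer surplus = 16200

Equilibrium: 243 - P = -198 + 6P gives P* = 63, Q* = 180.
Demand choke price (Qd = 0): P = 243.
CS = ½(243 − 63)(180) = 16200.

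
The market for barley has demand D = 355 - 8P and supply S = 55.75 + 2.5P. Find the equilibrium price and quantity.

P* = 28.5, Q* = 127

Set D = S: 355 - 8P = 55.75 + 2.5P.
299.25 = 10.5P, so P* = 28.5.
Q* = 355 − 8(28.5) = 127.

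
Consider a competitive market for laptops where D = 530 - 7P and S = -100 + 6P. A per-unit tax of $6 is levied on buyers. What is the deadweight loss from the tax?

Pre-tax equilibrium: P* = 630/13, Q* = 2480/13.
Tax on buyers shifts demand to D = 530 − 7(P + 6) = 488 - 7P.
488 - 7P = -100 + 6P gives seller price Ps = 588/13; buyers pay Pb = 588/13 + 6 = 666/13.
New quantity: Q = 530 − 7(666/13) = 2228/13.
DWL = ½ × 6 × (2480/13 − 2228/13) = 756/13.

Deadweight loss = 756/13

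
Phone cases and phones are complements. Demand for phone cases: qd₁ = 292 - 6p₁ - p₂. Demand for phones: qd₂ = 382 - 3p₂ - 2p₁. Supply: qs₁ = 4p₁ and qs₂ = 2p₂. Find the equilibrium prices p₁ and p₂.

p₁ = 539/24, p₂ = 809/12

Market 1: 292 - 6p₁ - p₂ = 4p₁ → 10p₁ + p₂ = 292.
Market 2: 5p₂ + 2p₁ = 382.
Eliminating p₂: 5×(1) − 1×(2) gives 48p₁ = 1078, so p₁ = 539/24.
Back-substitute into (2): p₂ = (382 − 2×539/24) / 5 = 809/12.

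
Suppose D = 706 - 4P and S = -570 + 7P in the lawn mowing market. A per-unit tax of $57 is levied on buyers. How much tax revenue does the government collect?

Pre-tax equilibrium: P* = 116, Q* = 242.
Tax on buyers shifts demand to D = 706 − 4(P + 57) = 478 - 4P.
478 - 4P = -570 + 7P gives seller price Ps = 1048/11; buyers pay Pb = 1048/11 + 57 = 1675/11.
New quantity: Q = 706 − 4(1675/11) = 1066/11.
Revenue = 57 × 1066/11 = 60762/11.

Tax revenue = 60762/11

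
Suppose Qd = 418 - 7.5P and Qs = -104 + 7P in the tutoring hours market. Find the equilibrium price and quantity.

Set Qd = Qs: 418 - 7.5P = -104 + 7P.
522 = 14.5P, so P* = 36.
Q* = 418 − 7.5(36) = 148.

P* = 36, Q* = 148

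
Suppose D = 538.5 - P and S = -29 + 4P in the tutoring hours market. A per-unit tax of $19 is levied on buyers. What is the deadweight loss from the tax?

Pre-tax equilibrium: P* = 113.5, Q* = 425.
Tax on buyers shifts demand to D = 538.5 − 1(P + 19) = 519.5 - P.
519.5 - P = -29 + 4P gives seller price Ps = 109.7; buyers pay Pb = 109.7 + 19 = 128.7.
New quantity: Q = 538.5 − 1(128.7) = 409.8.
DWL = ½ × 19 × (425 − 409.8) = 144.4.

Deadweight loss = 144.4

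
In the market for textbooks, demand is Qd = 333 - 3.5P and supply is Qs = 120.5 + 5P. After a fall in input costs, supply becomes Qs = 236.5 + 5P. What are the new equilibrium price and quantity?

P' = 193/17, Q' = 9971/34

Original equilibrium: P* = 25, Q* = 245.5.
New equilibrium: 333 - 3.5P = 236.5 + 5P, so 96.5 = 8.5P and P' = 193/17; Q' = 333 − 3.5(193/17) = 9971/34.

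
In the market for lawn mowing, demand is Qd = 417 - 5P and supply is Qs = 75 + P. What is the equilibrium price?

Set Qd = Qs: 417 - 5P = 75 + P.
342 = 6P, so P* = 57.
Q* = 417 − 5(57) = 132.

P* = 57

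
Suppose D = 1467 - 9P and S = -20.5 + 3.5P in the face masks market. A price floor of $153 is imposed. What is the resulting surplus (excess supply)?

Equilibrium price would be P* = 119, so the floor at 153 binds.
At P = 153: D = 90, S = 515.
Surplus = 515 − 90 = 425.

Surplus = 425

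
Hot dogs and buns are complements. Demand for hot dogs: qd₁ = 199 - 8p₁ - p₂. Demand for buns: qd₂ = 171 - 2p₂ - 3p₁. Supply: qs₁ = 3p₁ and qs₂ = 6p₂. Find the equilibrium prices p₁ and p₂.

p₁ = 1421/85, p₂ = 1284/85

Market 1: 199 - 8p₁ - p₂ = 3p₁ → 11p₁ + p₂ = 199.
Market 2: 8p₂ + 3p₁ = 171.
Eliminating p₂: 8×(1) − 1×(2) gives 85p₁ = 1421, so p₁ = 1421/85.
Back-substitute into (2): p₂ = (171 − 3×1421/85) / 8 = 1284/85.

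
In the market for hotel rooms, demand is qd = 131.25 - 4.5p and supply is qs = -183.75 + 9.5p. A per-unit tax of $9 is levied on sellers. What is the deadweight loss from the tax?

Pre-tax equilibrium: p* = 22.5, q* = 30.
Tax on sellers shifts supply to qs = -183.75 + 9.5(p − 9) = -269.25 + 9.5p.
131.25 - 4.5p = -269.25 + 9.5p gives buyer price pb = 801/28; sellers receive ps = 801/28 − 9 = 549/28.
New quantity: q = 131.25 − 4.5(801/28) = 141/56.
DWL = ½ × 9 × (30 − 141/56) = 13851/112.

Deadweight loss = 13851/112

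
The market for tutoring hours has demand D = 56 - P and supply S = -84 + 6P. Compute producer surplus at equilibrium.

Producer surplus = 108

Equilibrium: 56 - P = -84 + 6P gives P* = 20, Q* = 36.
Supply starts at P = 14 (where S = 0).
PS = ½(20 − 14)(36) = 108.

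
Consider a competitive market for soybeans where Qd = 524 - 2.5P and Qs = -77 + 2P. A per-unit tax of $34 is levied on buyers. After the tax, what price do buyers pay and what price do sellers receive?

Pre-tax equilibrium: P* = 1202/9, Q* = 1711/9.
Tax on buyers shifts demand to Qd = 524 − 2.5(P + 34) = 439 - 2.5P.
439 - 2.5P = -77 + 2P gives seller price Ps = 344/3; buyers pay Pb = 344/3 + 34 = 446/3.
New quantity: Q = 524 − 2.5(446/3) = 457/3.

Buyers pay 446/3, sellers receive 344/3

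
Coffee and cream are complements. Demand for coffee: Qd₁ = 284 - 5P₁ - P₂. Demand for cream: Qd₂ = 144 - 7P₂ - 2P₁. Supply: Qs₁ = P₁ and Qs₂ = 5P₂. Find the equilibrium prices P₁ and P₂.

P₁ = 1632/35, P₂ = 148/35

Market 1: 284 - 5P₁ - P₂ = P₁ → 6P₁ + P₂ = 284.
Market 2: 12P₂ + 2P₁ = 144.
Eliminating P₂: 12×(1) − 1×(2) gives 70P₁ = 3264, so P₁ = 1632/35.
Back-substitute into (2): P₂ = (144 − 2×1632/35) / 12 = 148/35.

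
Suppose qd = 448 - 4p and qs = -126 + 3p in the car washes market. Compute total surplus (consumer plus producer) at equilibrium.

Total surplus = 4200

Equilibrium: 448 - 4p = -126 + 3p gives p* = 82, q* = 120.
Demand choke price: p = 112; supply starts at p = 42.
CS = ½(112 − 82)(120) = 1800; PS = ½(82 − 42)(120) = 2400.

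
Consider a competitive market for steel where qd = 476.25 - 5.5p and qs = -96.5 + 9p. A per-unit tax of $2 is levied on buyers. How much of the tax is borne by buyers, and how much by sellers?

Pre-tax equilibrium: p* = 39.5, q* = 259.
Tax on buyers shifts demand to qd = 476.25 − 5.5(p + 2) = 465.25 - 5.5p.
465.25 - 5.5p = -96.5 + 9p gives seller price ps = 2247/58; buyers pay pb = 2247/58 + 2 = 2363/58.
New quantity: q = 476.25 − 5.5(2363/58) = 7313/29.
Buyer burden = 2363/58 − 39.5 = 36/29; seller burden = 39.5 − 2247/58 = 22/29.

Buyers bear 36/29, sellers bear 22/29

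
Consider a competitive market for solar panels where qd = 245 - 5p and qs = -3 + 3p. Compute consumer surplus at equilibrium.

Consumer surplus = 810

Equilibrium: 245 - 5p = -3 + 3p gives p* = 31, q* = 90.
Demand choke price (qd = 0): p = 49.
CS = ½(49 − 31)(90) = 810.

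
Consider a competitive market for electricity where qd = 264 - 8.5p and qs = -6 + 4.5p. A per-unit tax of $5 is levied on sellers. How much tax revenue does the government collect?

Pre-tax equilibrium: p* = 270/13, q* = 1137/13.
Tax on sellers shifts supply to qs = -6 + 4.5(p − 5) = -28.5 + 4.5p.
264 - 8.5p = -28.5 + 4.5p gives buyer price pb = 22.5; sellers receive ps = 22.5 − 5 = 17.5.
New quantity: q = 264 − 8.5(22.5) = 72.75.
Revenue = 5 × 72.75 = 363.75.

Tax revenue = 363.75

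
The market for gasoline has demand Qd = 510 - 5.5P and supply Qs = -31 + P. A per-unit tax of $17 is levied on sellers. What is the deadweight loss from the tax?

Pre-tax equilibrium: P* = 1082/13, Q* = 679/13.
Tax on sellers shifts supply to Qs = -31 + 1(P − 17) = -48 + P.
510 - 5.5P = -48 + P gives buyer price Pb = 1116/13; sellers receive Ps = 1116/13 − 17 = 895/13.
New quantity: Q = 510 − 5.5(1116/13) = 492/13.
DWL = ½ × 17 × (679/13 − 492/13) = 3179/26.

Deadweight loss = 3179/26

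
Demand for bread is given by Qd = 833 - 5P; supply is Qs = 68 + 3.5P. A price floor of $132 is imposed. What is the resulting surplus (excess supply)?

Equilibrium price would be P* = 90, so the floor at 132 binds.
At P = 132: Qd = 173, Qs = 530.
Surplus = 530 − 173 = 357.

Surplus = 357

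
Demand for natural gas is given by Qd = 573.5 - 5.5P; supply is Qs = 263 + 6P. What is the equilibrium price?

Set Qd = Qs: 573.5 - 5.5P = 263 + 6P.
310.5 = 11.5P, so P* = 27.
Q* = 573.5 − 5.5(27) = 425.

P* = 27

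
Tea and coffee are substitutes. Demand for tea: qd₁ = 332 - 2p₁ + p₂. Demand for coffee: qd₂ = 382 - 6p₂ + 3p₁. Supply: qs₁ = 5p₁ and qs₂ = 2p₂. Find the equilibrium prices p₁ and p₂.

Market 1: 332 - 2p₁ + p₂ = 5p₁ → 7p₁ - p₂ = 332.
Market 2: 8p₂ - 3p₁ = 382.
Eliminating p₂: 8×(1) + 1×(2) gives 53p₁ = 3038, so p₁ = 3038/53.
Back-substitute into (2): p₂ = (382 + 3×3038/53) / 8 = 3670/53.

p₁ = 3038/53, p₂ = 3670/53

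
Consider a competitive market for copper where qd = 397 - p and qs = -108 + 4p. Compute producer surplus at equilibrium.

Equilibrium: 397 - p = -108 + 4p gives p* = 101, q* = 296.
Supply starts at p = 27 (where qs = 0).
PS = ½(101 − 27)(296) = 10952.

Producer surplus = 10952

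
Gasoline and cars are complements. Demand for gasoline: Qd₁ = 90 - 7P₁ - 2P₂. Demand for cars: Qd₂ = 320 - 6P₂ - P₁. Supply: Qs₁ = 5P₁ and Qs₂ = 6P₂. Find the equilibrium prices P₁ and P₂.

P₁ = 220/71, P₂ = 1875/71

Market 1: 90 - 7P₁ - 2P₂ = 5P₁ → 12P₁ + 2P₂ = 90.
Market 2: 12P₂ + P₁ = 320.
Eliminating P₂: 12×(1) − 2×(2) gives 142P₁ = 440, so P₁ = 220/71.
Back-substitute into (2): P₂ = (320 − 1×220/71) / 12 = 1875/71.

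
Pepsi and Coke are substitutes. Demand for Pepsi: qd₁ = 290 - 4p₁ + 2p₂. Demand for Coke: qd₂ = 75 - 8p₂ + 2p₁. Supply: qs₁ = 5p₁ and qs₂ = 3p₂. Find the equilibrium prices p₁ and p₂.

p₁ = 668/19, p₂ = 251/19

Market 1: 290 - 4p₁ + 2p₂ = 5p₁ → 9p₁ - 2p₂ = 290.
Market 2: 11p₂ - 2p₁ = 75.
Eliminating p₂: 11×(1) + 2×(2) gives 95p₁ = 3340, so p₁ = 668/19.
Back-substitute into (2): p₂ = (75 + 2×668/19) / 11 = 251/19.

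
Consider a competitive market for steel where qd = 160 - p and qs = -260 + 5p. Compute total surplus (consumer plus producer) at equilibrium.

Equilibrium: 160 - p = -260 + 5p gives p* = 70, q* = 90.
Demand choke price: p = 160; supply starts at p = 52.
CS = ½(160 − 70)(90) = 4050; PS = ½(70 − 52)(90) = 810.

Total surplus = 4860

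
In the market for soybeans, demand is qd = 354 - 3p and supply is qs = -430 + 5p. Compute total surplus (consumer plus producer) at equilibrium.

Equilibrium: 354 - 3p = -430 + 5p gives p* = 98, q* = 60.
Demand choke price: p = 118; supply starts at p = 86.
CS = ½(118 − 98)(60) = 600; PS = ½(98 − 86)(60) = 360.

Total surplus = 960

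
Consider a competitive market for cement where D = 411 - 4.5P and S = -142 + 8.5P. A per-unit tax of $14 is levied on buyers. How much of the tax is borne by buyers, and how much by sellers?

Buyers bear 119/13, sellers bear 63/13

Pre-tax equilibrium: P* = 553/13, Q* = 5709/26.
Tax on buyers shifts demand to D = 411 − 4.5(P + 14) = 348 - 4.5P.
348 - 4.5P = -142 + 8.5P gives seller price Ps = 490/13; buyers pay Pb = 490/13 + 14 = 672/13.
New quantity: Q = 411 − 4.5(672/13) = 2319/13.
Buyer burden = 672/13 − 553/13 = 119/13; seller burden = 553/13 − 490/13 = 63/13.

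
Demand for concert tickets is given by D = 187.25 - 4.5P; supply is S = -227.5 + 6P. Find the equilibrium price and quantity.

P* = 39.5, Q* = 9.5

Set D = S: 187.25 - 4.5P = -227.5 + 6P.
414.75 = 10.5P, so P* = 39.5.
Q* = 187.25 − 4.5(39.5) = 9.5.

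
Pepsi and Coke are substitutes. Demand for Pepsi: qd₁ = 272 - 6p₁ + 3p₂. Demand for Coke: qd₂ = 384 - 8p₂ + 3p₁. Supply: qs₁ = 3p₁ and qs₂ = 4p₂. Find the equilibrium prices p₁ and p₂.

p₁ = 1472/33, p₂ = 1424/33

Market 1: 272 - 6p₁ + 3p₂ = 3p₁ → 9p₁ - 3p₂ = 272.
Market 2: 12p₂ - 3p₁ = 384.
Eliminating p₂: 12×(1) + 3×(2) gives 99p₁ = 4416, so p₁ = 1472/33.
Back-substitute into (2): p₂ = (384 + 3×1472/33) / 12 = 1424/33.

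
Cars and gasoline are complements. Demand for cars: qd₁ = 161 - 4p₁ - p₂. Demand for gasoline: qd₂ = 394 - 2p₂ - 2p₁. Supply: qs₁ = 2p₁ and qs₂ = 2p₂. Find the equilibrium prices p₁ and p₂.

p₁ = 125/11, p₂ = 1021/11

Market 1: 161 - 4p₁ - p₂ = 2p₁ → 6p₁ + p₂ = 161.
Market 2: 4p₂ + 2p₁ = 394.
Eliminating p₂: 4×(1) − 1×(2) gives 22p₁ = 250, so p₁ = 125/11.
Back-substitute into (2): p₂ = (394 − 2×125/11) / 4 = 1021/11.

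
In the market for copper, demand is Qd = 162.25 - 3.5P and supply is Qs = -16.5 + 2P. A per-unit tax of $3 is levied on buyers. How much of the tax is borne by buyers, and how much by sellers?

Pre-tax equilibrium: P* = 32.5, Q* = 48.5.
Tax on buyers shifts demand to Qd = 162.25 − 3.5(P + 3) = 151.75 - 3.5P.
151.75 - 3.5P = -16.5 + 2P gives seller price Ps = 673/22; buyers pay Pb = 673/22 + 3 = 739/22.
New quantity: Q = 162.25 − 3.5(739/22) = 983/22.
Buyer burden = 739/22 − 32.5 = 12/11; seller burden = 32.5 − 673/22 = 21/11.

Buyers bear 12/11, sellers bear 21/11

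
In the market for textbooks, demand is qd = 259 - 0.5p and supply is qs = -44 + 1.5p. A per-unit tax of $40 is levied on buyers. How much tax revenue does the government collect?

Pre-tax equilibrium: p* = 151.5, q* = 183.25.
Tax on buyers shifts demand to qd = 259 − 0.5(p + 40) = 239 - 0.5p.
239 - 0.5p = -44 + 1.5p gives seller price ps = 141.5; buyers pay pb = 141.5 + 40 = 181.5.
New quantity: q = 259 − 0.5(181.5) = 168.25.
Revenue = 40 × 168.25 = 6730.

Tax revenue = 6730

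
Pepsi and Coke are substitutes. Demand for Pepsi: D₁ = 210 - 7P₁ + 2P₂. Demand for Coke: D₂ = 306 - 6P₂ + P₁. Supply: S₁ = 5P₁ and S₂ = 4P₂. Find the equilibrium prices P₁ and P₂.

Market 1: 210 - 7P₁ + 2P₂ = 5P₁ → 12P₁ - 2P₂ = 210.
Market 2: 10P₂ - P₁ = 306.
Eliminating P₂: 10×(1) + 2×(2) gives 118P₁ = 2712, so P₁ = 1356/59.
Back-substitute into (2): P₂ = (306 + 1×1356/59) / 10 = 1941/59.

P₁ = 1356/59, P₂ = 1941/59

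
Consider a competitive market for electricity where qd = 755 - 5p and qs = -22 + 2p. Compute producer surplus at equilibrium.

Producer surplus = 10000

Equilibrium: 755 - 5p = -22 + 2p gives p* = 111, q* = 200.
Supply starts at p = 11 (where qs = 0).
PS = ½(111 − 11)(200) = 10000.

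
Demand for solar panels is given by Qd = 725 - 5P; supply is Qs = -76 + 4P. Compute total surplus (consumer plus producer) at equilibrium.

Total surplus = 17640

Equilibrium: 725 - 5P = -76 + 4P gives P* = 89, Q* = 280.
Demand choke price: P = 145; supply starts at P = 19.
CS = ½(145 − 89)(280) = 7840; PS = ½(89 − 19)(280) = 9800.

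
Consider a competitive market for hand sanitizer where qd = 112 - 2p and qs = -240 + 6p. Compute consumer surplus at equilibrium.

Equilibrium: 112 - 2p = -240 + 6p gives p* = 44, q* = 24.
Demand choke price (qd = 0): p = 56.
CS = ½(56 − 44)(24) = 144.

Consumer surplus = 144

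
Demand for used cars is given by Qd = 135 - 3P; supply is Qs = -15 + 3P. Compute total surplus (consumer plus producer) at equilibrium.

Equilibrium: 135 - 3P = -15 + 3P gives P* = 25, Q* = 60.
Demand choke price: P = 45; supply starts at P = 5.
CS = ½(45 − 25)(60) = 600; PS = ½(25 − 5)(60) = 600.

Total surplus = 1200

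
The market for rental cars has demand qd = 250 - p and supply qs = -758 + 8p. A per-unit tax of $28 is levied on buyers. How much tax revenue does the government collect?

Tax revenue = 28504/9

Pre-tax equilibrium: p* = 112, q* = 138.
Tax on buyers shifts demand to qd = 250 − 1(p + 28) = 222 - p.
222 - p = -758 + 8p gives seller price ps = 980/9; buyers pay pb = 980/9 + 28 = 1232/9.
New quantity: q = 250 − 1(1232/9) = 1018/9.
Revenue = 28 × 1018/9 = 28504/9.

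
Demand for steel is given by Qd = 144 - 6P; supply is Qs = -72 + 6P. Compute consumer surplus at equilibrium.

Equilibrium: 144 - 6P = -72 + 6P gives P* = 18, Q* = 36.
Demand choke price (Qd = 0): P = 24.
CS = ½(24 − 18)(36) = 108.

Consumer surplus = 108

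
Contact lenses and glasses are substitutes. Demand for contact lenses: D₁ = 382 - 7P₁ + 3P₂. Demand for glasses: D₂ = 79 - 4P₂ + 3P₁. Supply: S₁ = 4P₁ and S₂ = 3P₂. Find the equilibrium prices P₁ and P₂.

P₁ = 2911/68, P₂ = 2015/68

Market 1: 382 - 7P₁ + 3P₂ = 4P₁ → 11P₁ - 3P₂ = 382.
Market 2: 7P₂ - 3P₁ = 79.
Eliminating P₂: 7×(1) + 3×(2) gives 68P₁ = 2911, so P₁ = 2911/68.
Back-substitute into (2): P₂ = (79 + 3×2911/68) / 7 = 2015/68.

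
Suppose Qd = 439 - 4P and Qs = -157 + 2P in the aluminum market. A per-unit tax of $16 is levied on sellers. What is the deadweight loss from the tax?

Pre-tax equilibrium: P* = 298/3, Q* = 125/3.
Tax on sellers shifts supply to Qs = -157 + 2(P − 16) = -189 + 2P.
439 - 4P = -189 + 2P gives buyer price Pb = 314/3; sellers receive Ps = 314/3 − 16 = 266/3.
New quantity: Q = 439 − 4(314/3) = 61/3.
DWL = ½ × 16 × (125/3 − 61/3) = 512/3.

Deadweight loss = 512/3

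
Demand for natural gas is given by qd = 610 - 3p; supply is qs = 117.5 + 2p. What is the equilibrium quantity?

q* = 314.5

Set qd = qs: 610 - 3p = 117.5 + 2p.
492.5 = 5p, so p* = 98.5.
q* = 610 − 3(98.5) = 314.5.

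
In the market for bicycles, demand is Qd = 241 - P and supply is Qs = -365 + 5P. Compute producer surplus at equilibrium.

Equilibrium: 241 - P = -365 + 5P gives P* = 101, Q* = 140.
Supply starts at P = 73 (where Qs = 0).
PS = ½(101 − 73)(140) = 1960.

Producer surplus = 1960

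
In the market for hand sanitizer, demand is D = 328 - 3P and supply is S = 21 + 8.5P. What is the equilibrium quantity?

Q* = 5702/23

Set D = S: 328 - 3P = 21 + 8.5P.
307 = 11.5P, so P* = 614/23.
Q* = 328 − 3(614/23) = 5702/23.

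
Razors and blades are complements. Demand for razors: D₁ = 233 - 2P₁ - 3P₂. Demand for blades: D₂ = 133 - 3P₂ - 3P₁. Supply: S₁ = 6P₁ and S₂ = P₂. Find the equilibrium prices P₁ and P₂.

Market 1: 233 - 2P₁ - 3P₂ = 6P₁ → 8P₁ + 3P₂ = 233.
Market 2: 4P₂ + 3P₁ = 133.
Eliminating P₂: 4×(1) − 3×(2) gives 23P₁ = 533, so P₁ = 533/23.
Back-substitute into (2): P₂ = (133 − 3×533/23) / 4 = 365/23.

P₁ = 533/23, P₂ = 365/23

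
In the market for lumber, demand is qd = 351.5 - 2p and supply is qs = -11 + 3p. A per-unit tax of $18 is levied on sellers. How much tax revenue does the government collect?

Tax revenue = 3328.2

Pre-tax equilibrium: p* = 72.5, q* = 206.5.
Tax on sellers shifts supply to qs = -11 + 3(p − 18) = -65 + 3p.
351.5 - 2p = -65 + 3p gives buyer price pb = 83.3; sellers receive ps = 83.3 − 18 = 65.3.
New quantity: q = 351.5 − 2(83.3) = 184.9.
Revenue = 18 × 184.9 = 3328.2.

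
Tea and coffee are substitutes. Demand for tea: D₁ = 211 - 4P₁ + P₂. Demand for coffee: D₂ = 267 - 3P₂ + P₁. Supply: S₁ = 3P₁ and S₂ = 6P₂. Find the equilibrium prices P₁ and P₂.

P₁ = 1083/31, P₂ = 1040/31

Market 1: 211 - 4P₁ + P₂ = 3P₁ → 7P₁ - P₂ = 211.
Market 2: 9P₂ - P₁ = 267.
Eliminating P₂: 9×(1) + 1×(2) gives 62P₁ = 2166, so P₁ = 1083/31.
Back-substitute into (2): P₂ = (267 + 1×1083/31) / 9 = 1040/31.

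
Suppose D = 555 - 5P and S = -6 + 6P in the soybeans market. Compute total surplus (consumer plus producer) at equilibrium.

Equilibrium: 555 - 5P = -6 + 6P gives P* = 51, Q* = 300.
Demand choke price: P = 111; supply starts at P = 1.
CS = ½(111 − 51)(300) = 9000; PS = ½(51 − 1)(300) = 7500.

Total surplus = 16500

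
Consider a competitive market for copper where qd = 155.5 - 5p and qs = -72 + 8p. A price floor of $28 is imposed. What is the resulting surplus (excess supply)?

Surplus = 136.5

Equilibrium price would be p* = 17.5, so the floor at 28 binds.
At p = 28: qd = 15.5, qs = 152.
Surplus = 152 − 15.5 = 136.5.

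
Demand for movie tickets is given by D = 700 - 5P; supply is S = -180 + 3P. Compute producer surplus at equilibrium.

Equilibrium: 700 - 5P = -180 + 3P gives P* = 110, Q* = 150.
Supply starts at P = 60 (where S = 0).
PS = ½(110 − 60)(150) = 3750.

Producer surplus = 3750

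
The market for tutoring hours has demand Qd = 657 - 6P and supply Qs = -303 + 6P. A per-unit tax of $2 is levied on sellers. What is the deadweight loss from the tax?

Deadweight loss = 6

Pre-tax equilibrium: P* = 80, Q* = 177.
Tax on sellers shifts supply to Qs = -303 + 6(P − 2) = -315 + 6P.
657 - 6P = -315 + 6P gives buyer price Pb = 81; sellers receive Ps = 81 − 2 = 79.
New quantity: Q = 657 − 6(81) = 171.
DWL = ½ × 2 × (177 − 171) = 6.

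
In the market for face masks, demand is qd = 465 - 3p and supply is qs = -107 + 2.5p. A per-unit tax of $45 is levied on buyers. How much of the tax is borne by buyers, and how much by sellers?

Buyers bear 225/11, sellers bear 270/11

Pre-tax equilibrium: p* = 104, q* = 153.
Tax on buyers shifts demand to qd = 465 − 3(p + 45) = 330 - 3p.
330 - 3p = -107 + 2.5p gives seller price ps = 874/11; buyers pay pb = 874/11 + 45 = 1369/11.
New quantity: q = 465 − 3(1369/11) = 1008/11.
Buyer burden = 1369/11 − 104 = 225/11; seller burden = 104 − 874/11 = 270/11.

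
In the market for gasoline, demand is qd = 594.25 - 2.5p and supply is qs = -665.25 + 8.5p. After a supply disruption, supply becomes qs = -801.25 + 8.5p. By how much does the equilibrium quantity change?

Original equilibrium: p* = 114.5, q* = 308.
New equilibrium: 594.25 - 2.5p = -801.25 + 8.5p, so 1395.5 = 11p and p' = 2791/22; q' = 594.25 − 2.5(2791/22) = 3048/11.
Change in quantity: 3048/11 − 308 = -340/11.

Δq = -340/11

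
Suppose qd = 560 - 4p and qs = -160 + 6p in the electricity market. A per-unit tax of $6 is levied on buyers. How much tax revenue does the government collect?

Tax revenue = 1545.6

Pre-tax equilibrium: p* = 72, q* = 272.
Tax on buyers shifts demand to qd = 560 − 4(p + 6) = 536 - 4p.
536 - 4p = -160 + 6p gives seller price ps = 69.6; buyers pay pb = 69.6 + 6 = 75.6.
New quantity: q = 560 − 4(75.6) = 257.6.
Revenue = 6 × 257.6 = 1545.6.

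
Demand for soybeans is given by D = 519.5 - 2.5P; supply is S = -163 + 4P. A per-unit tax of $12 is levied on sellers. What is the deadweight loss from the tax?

Deadweight loss = 1440/13

Pre-tax equilibrium: P* = 105, Q* = 257.
Tax on sellers shifts supply to S = -163 + 4(P − 12) = -211 + 4P.
519.5 - 2.5P = -211 + 4P gives buyer price Pb = 1461/13; sellers receive Ps = 1461/13 − 12 = 1305/13.
New quantity: Q = 519.5 − 2.5(1461/13) = 3101/13.
DWL = ½ × 12 × (257 − 3101/13) = 1440/13.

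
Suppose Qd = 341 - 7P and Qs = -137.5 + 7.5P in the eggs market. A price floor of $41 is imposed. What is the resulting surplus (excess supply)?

Equilibrium price would be P* = 33, so the floor at 41 binds.
At P = 41: Qd = 54, Qs = 170.
Surplus = 170 − 54 = 116.

Surplus = 116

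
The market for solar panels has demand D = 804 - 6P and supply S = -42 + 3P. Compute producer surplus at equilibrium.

Producer surplus = 9600

Equilibrium: 804 - 6P = -42 + 3P gives P* = 94, Q* = 240.
Supply starts at P = 14 (where S = 0).
PS = ½(94 − 14)(240) = 9600.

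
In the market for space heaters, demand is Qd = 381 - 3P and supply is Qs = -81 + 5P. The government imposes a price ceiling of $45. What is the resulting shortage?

Shortage = 102

Equilibrium price would be P* = 57.75, so the ceiling at 45 binds.
At P = 45: Qd = 381 − 3(45) = 246, Qs = -81 + 5(45) = 144.
Shortage = 246 − 144 = 102.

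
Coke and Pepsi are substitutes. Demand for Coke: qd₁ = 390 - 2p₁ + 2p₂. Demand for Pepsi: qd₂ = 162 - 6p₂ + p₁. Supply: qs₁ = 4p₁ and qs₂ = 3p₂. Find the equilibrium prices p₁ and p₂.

p₁ = 1917/26, p₂ = 681/26

Market 1: 390 - 2p₁ + 2p₂ = 4p₁ → 6p₁ - 2p₂ = 390.
Market 2: 9p₂ - p₁ = 162.
Eliminating p₂: 9×(1) + 2×(2) gives 52p₁ = 3834, so p₁ = 1917/26.
Back-substitute into (2): p₂ = (162 + 1×1917/26) / 9 = 681/26.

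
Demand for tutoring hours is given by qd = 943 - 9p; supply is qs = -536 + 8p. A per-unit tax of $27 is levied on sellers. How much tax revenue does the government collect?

Pre-tax equilibrium: p* = 87, q* = 160.
Tax on sellers shifts supply to qs = -536 + 8(p − 27) = -752 + 8p.
943 - 9p = -752 + 8p gives buyer price pb = 1695/17; sellers receive ps = 1695/17 − 27 = 1236/17.
New quantity: q = 943 − 9(1695/17) = 776/17.
Revenue = 27 × 776/17 = 20952/17.

Tax revenue = 20952/17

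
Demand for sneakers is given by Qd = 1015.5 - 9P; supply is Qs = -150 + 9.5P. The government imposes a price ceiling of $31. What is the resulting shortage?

Shortage = 592

Equilibrium price would be P* = 63, so the ceiling at 31 binds.
At P = 31: Qd = 1015.5 − 9(31) = 736.5, Qs = -150 + 9.5(31) = 144.5.
Shortage = 736.5 − 144.5 = 592.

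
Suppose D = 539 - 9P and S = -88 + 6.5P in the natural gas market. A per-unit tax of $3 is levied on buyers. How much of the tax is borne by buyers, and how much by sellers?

Buyers bear 39/31, sellers bear 54/31

Pre-tax equilibrium: P* = 1254/31, Q* = 5423/31.
Tax on buyers shifts demand to D = 539 − 9(P + 3) = 512 - 9P.
512 - 9P = -88 + 6.5P gives seller price Ps = 1200/31; buyers pay Pb = 1200/31 + 3 = 1293/31.
New quantity: Q = 539 − 9(1293/31) = 5072/31.
Buyer burden = 1293/31 − 1254/31 = 39/31; seller burden = 1254/31 − 1200/31 = 54/31.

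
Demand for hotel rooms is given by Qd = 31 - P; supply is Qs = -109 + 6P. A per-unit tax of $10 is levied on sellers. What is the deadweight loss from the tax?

Pre-tax equilibrium: P* = 20, Q* = 11.
Tax on sellers shifts supply to Qs = -109 + 6(P − 10) = -169 + 6P.
31 - P = -169 + 6P gives buyer price Pb = 200/7; sellers receive Ps = 200/7 − 10 = 130/7.
New quantity: Q = 31 − 1(200/7) = 17/7.
DWL = ½ × 10 × (11 − 17/7) = 300/7.

Deadweight loss = 300/7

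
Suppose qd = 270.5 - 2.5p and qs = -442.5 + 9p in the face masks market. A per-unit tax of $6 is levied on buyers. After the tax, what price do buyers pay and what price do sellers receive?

Buyers pay 1534/23, sellers receive 1396/23

Pre-tax equilibrium: p* = 62, q* = 115.5.
Tax on buyers shifts demand to qd = 270.5 − 2.5(p + 6) = 255.5 - 2.5p.
255.5 - 2.5p = -442.5 + 9p gives seller price ps = 1396/23; buyers pay pb = 1396/23 + 6 = 1534/23.
New quantity: q = 270.5 − 2.5(1534/23) = 4773/46.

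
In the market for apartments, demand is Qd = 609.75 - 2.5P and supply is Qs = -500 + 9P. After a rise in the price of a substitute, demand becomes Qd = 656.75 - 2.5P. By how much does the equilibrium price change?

ΔP = 94/23

Original equilibrium: P* = 96.5, Q* = 368.5.
New equilibrium: 656.75 - 2.5P = -500 + 9P, so 1156.75 = 11.5P and P' = 4627/46; Q' = 656.75 − 2.5(4627/46) = 18643/46.
Change in price: 4627/46 − 96.5 = 94/23.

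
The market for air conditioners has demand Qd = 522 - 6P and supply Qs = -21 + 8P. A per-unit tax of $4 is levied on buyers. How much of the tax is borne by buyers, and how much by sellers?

Pre-tax equilibrium: P* = 543/14, Q* = 2025/7.
Tax on buyers shifts demand to Qd = 522 − 6(P + 4) = 498 - 6P.
498 - 6P = -21 + 8P gives seller price Ps = 519/14; buyers pay Pb = 519/14 + 4 = 575/14.
New quantity: Q = 522 − 6(575/14) = 1929/7.
Buyer burden = 575/14 − 543/14 = 16/7; seller burden = 543/14 − 519/14 = 12/7.

Buyers bear 16/7, sellers bear 12/7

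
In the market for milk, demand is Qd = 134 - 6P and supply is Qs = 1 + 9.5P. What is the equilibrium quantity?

Set Qd = Qs: 134 - 6P = 1 + 9.5P.
133 = 15.5P, so P* = 266/31.
Q* = 134 − 6(266/31) = 2558/31.

Q* = 2558/31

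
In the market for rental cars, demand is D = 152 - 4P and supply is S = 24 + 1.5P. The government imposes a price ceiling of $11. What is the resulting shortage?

Shortage = 67.5

Equilibrium price would be P* = 256/11, so the ceiling at 11 binds.
At P = 11: D = 152 − 4(11) = 108, S = 24 + 1.5(11) = 40.5.
Shortage = 108 − 40.5 = 67.5.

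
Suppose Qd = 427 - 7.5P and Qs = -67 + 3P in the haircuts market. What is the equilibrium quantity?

Q* = 519/7

Set Qd = Qs: 427 - 7.5P = -67 + 3P.
494 = 10.5P, so P* = 988/21.
Q* = 427 − 7.5(988/21) = 519/7.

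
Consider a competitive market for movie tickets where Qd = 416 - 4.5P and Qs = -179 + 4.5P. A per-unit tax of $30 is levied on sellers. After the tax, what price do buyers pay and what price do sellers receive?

Buyers pay 730/9, sellers receive 460/9

Pre-tax equilibrium: P* = 595/9, Q* = 118.5.
Tax on sellers shifts supply to Qs = -179 + 4.5(P − 30) = -314 + 4.5P.
416 - 4.5P = -314 + 4.5P gives buyer price Pb = 730/9; sellers receive Ps = 730/9 − 30 = 460/9.
New quantity: Q = 416 − 4.5(730/9) = 51.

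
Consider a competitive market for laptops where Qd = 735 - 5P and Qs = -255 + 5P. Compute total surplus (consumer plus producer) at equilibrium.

Equilibrium: 735 - 5P = -255 + 5P gives P* = 99, Q* = 240.
Demand choke price: P = 147; supply starts at P = 51.
CS = ½(147 − 99)(240) = 5760; PS = ½(99 − 51)(240) = 5760.

Total surplus = 11520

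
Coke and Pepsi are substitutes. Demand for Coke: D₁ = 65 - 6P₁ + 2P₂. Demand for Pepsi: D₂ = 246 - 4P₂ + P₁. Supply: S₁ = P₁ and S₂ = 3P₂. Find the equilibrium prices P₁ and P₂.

Market 1: 65 - 6P₁ + 2P₂ = P₁ → 7P₁ - 2P₂ = 65.
Market 2: 7P₂ - P₁ = 246.
Eliminating P₂: 7×(1) + 2×(2) gives 47P₁ = 947, so P₁ = 947/47.
Back-substitute into (2): P₂ = (246 + 1×947/47) / 7 = 1787/47.

P₁ = 947/47, P₂ = 1787/47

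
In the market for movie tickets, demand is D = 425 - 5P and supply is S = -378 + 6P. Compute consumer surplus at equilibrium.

Consumer surplus = 360

Equilibrium: 425 - 5P = -378 + 6P gives P* = 73, Q* = 60.
Demand choke price (D = 0): P = 85.
CS = ½(85 − 73)(60) = 360.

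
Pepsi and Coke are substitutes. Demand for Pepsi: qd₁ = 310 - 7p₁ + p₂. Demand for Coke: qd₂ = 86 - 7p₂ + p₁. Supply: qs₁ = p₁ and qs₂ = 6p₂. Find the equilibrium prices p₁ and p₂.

Market 1: 310 - 7p₁ + p₂ = p₁ → 8p₁ - p₂ = 310.
Market 2: 13p₂ - p₁ = 86.
Eliminating p₂: 13×(1) + 1×(2) gives 103p₁ = 4116, so p₁ = 4116/103.
Back-substitute into (2): p₂ = (86 + 1×4116/103) / 13 = 998/103.

p₁ = 4116/103, p₂ = 998/103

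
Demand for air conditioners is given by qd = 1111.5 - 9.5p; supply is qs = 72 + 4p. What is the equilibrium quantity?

q* = 380

Set qd = qs: 1111.5 - 9.5p = 72 + 4p.
1039.5 = 13.5p, so p* = 77.
q* = 1111.5 − 9.5(77) = 380.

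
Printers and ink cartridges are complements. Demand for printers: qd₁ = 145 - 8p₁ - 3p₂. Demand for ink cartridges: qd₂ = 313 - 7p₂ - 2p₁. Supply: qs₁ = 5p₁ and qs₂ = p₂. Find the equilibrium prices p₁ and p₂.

Market 1: 145 - 8p₁ - 3p₂ = 5p₁ → 13p₁ + 3p₂ = 145.
Market 2: 8p₂ + 2p₁ = 313.
Eliminating p₂: 8×(1) − 3×(2) gives 98p₁ = 221, so p₁ = 221/98.
Back-substitute into (2): p₂ = (313 − 2×221/98) / 8 = 3779/98.

p₁ = 221/98, p₂ = 3779/98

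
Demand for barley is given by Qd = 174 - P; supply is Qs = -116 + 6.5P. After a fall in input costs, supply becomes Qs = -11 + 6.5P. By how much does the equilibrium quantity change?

Original equilibrium: P* = 116/3, Q* = 406/3.
New equilibrium: 174 - P = -11 + 6.5P, so 185 = 7.5P and P' = 74/3; Q' = 174 − 1(74/3) = 448/3.
Change in quantity: 448/3 − 406/3 = 14.

ΔQ = 14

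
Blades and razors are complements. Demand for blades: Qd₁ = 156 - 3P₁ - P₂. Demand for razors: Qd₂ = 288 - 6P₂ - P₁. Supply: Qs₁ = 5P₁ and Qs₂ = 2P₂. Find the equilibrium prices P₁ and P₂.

Market 1: 156 - 3P₁ - P₂ = 5P₁ → 8P₁ + P₂ = 156.
Market 2: 8P₂ + P₁ = 288.
Eliminating P₂: 8×(1) − 1×(2) gives 63P₁ = 960, so P₁ = 320/21.
Back-substitute into (2): P₂ = (288 − 1×320/21) / 8 = 716/21.

P₁ = 320/21, P₂ = 716/21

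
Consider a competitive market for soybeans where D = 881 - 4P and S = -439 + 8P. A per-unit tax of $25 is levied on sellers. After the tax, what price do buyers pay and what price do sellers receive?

Pre-tax equilibrium: P* = 110, Q* = 441.
Tax on sellers shifts supply to S = -439 + 8(P − 25) = -639 + 8P.
881 - 4P = -639 + 8P gives buyer price Pb = 380/3; sellers receive Ps = 380/3 − 25 = 305/3.
New quantity: Q = 881 − 4(380/3) = 1123/3.

Buyers pay 380/3, sellers receive 305/3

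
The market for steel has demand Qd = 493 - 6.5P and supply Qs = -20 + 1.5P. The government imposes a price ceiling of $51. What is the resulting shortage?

Equilibrium price would be P* = 64.125, so the ceiling at 51 binds.
At P = 51: Qd = 493 − 6.5(51) = 161.5, Qs = -20 + 1.5(51) = 56.5.
Shortage = 161.5 − 56.5 = 105.

Shortage = 105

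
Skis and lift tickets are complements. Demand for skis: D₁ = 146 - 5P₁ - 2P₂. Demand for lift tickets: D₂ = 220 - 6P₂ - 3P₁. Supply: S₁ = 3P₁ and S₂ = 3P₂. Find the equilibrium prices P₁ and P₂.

Market 1: 146 - 5P₁ - 2P₂ = 3P₁ → 8P₁ + 2P₂ = 146.
Market 2: 9P₂ + 3P₁ = 220.
Eliminating P₂: 9×(1) − 2×(2) gives 66P₁ = 874, so P₁ = 437/33.
Back-substitute into (2): P₂ = (220 − 3×437/33) / 9 = 661/33.

P₁ = 437/33, P₂ = 661/33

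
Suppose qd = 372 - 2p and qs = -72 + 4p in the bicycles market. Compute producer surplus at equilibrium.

Producer surplus = 6272

Equilibrium: 372 - 2p = -72 + 4p gives p* = 74, q* = 224.
Supply starts at p = 18 (where qs = 0).
PS = ½(74 − 18)(224) = 6272.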